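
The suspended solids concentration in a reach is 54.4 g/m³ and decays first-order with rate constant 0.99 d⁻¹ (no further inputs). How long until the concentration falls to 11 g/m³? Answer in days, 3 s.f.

1.61 d

t = ln(C₀/C)/k = ln(54.4/11)/0.99 = 1.598/0.99 = 1.615 d.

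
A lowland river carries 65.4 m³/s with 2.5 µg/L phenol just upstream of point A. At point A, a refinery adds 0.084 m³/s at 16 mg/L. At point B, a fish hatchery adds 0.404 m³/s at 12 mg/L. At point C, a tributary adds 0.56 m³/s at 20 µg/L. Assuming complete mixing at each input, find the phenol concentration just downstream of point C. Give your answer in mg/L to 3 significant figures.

0.0958 mg/L

2.5 µg/L = 0.0025 mg/L.
After input A: C = (65.4·0.0025 + 0.084·16) / 65.48 = 0.02302 mg/L.
After input B: C = (65.48·0.02302 + 0.404·12) / 65.89 = 0.09646 mg/L.
20 µg/L = 0.02 mg/L.
After input C: C = (65.89·0.09646 + 0.56·0.02) / 66.45 = 0.09581 mg/L.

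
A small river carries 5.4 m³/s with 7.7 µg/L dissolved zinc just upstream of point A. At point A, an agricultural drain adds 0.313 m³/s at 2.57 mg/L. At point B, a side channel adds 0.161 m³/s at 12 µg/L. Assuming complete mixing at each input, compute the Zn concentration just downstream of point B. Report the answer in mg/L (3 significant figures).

0.144 mg/L

7.7 µg/L = 0.0077 mg/L.
After input A: C = (5.4·0.0077 + 0.313·2.57) / 5.713 = 0.1481 mg/L.
12 µg/L = 0.012 mg/L.
After input B: C = (5.713·0.1481 + 0.161·0.012) / 5.874 = 0.1444 mg/L.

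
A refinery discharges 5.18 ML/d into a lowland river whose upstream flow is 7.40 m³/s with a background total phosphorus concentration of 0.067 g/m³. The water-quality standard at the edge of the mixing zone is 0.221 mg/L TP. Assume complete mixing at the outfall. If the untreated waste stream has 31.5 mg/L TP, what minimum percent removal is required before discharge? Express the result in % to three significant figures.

39.0 %

5.18 ML/d = 0.05995 m³/s.
Mass balance: 0.221·7.46 = 0.05995·Cₑ + 7.4·0.067.
Cₑ = (1.649 − 0.4958) / 0.05995 = 19.23 mg/L.
Required removal = 1 − 19.23/31.5 = 38.96 %.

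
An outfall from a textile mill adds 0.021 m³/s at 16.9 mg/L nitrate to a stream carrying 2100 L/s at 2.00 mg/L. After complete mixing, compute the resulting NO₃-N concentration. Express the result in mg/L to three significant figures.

2100 L/s = 2.1 m³/s.
Flow-weighted mixing gives C = (0.021·16.9 + 2.1·2) / (0.021 + 2.1) = 4.555/2.121 = 2.148 mg/L.

2.15 mg/L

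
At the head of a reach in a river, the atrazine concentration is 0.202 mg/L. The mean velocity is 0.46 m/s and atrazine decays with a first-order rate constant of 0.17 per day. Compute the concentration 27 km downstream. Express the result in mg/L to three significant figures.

Travel time t = 27 km / 0.46 m/s = 2.7e+04/0.46 = 5.87e+04 s = 0.6793 d.
First-order decay: C = 0.202·exp(−0.17·0.6793) = 0.202·0.8909 = 0.18 mg/L.

0.180 mg/L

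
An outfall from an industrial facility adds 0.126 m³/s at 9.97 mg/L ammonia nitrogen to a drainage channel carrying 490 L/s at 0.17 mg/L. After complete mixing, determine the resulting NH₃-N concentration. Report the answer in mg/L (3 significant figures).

2.17 mg/L

490 L/s = 0.49 m³/s.
By mass balance at complete mixing, C = (0.126·9.97 + 0.49·0.17) / (0.126 + 0.49) = 1.34/0.616 = 2.175 mg/L.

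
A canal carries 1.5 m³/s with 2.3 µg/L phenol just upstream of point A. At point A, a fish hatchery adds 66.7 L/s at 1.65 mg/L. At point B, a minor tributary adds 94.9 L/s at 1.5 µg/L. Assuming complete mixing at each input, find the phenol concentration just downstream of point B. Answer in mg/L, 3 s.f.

0.0684 mg/L

2.3 µg/L = 0.0023 mg/L.
66.7 L/s = 0.0667 m³/s.
After input A: C = (1.5·0.0023 + 0.0667·1.65) / 1.567 = 0.07245 mg/L.
94.9 L/s = 0.0949 m³/s.
1.5 µg/L = 0.0015 mg/L.
After input B: C = (1.567·0.07245 + 0.0949·0.0015) / 1.662 = 0.0684 mg/L.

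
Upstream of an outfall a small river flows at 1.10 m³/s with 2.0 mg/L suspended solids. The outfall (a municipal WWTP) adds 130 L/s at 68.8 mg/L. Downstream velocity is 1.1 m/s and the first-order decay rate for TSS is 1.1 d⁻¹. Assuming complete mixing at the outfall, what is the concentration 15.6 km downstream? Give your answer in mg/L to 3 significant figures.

130 L/s = 0.13 m³/s.
After complete mixing, C₀ = (0.13·68.8 + 1.1·2) / 1.23 = 9.06 mg/L.
Travel time t = 1.56e+04 m / 1.1 m/s = 1.418e+04 s = 0.1641 d.
C = 9.06·exp(−1.1·0.1641) = 9.06·0.8348 = 7.563 mg/L.

7.56 mg/L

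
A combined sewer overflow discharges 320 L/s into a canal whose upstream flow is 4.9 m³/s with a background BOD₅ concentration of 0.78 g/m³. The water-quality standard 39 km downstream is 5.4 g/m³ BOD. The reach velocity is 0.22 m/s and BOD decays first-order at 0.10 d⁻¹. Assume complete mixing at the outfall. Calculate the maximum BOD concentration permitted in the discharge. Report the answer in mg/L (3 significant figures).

96.2 mg/L

320 L/s = 0.32 m³/s.
Travel time to the compliance point: t = 3.9e+04/0.22 = 1.773e+05 s = 2.052 d; decay factor exp(−0.10·2.052) = 0.8145.
So the concentration just after mixing may be at most 5.4/0.8145 = 6.63 mg/L.
Mass balance: 6.63·5.22 = 0.32·Cₑ + 4.9·0.78.
Cₑ = (34.61 − 3.822) / 0.32 = 96.2 mg/L.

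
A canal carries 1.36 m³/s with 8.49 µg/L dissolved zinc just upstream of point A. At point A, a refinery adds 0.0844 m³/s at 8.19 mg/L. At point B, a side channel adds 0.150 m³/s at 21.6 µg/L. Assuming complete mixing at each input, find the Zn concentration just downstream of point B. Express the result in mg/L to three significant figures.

8.49 µg/L = 0.00849 mg/L.
After input A: C = (1.36·0.00849 + 0.0844·8.19) / 1.444 = 0.4866 mg/L.
21.6 µg/L = 0.0216 mg/L.
After input B: C = (1.444·0.4866 + 0.15·0.0216) / 1.594 = 0.4428 mg/L.

0.443 mg/L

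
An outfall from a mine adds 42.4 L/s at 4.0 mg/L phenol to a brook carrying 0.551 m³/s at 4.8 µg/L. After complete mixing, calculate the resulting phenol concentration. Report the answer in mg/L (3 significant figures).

42.4 L/s = 0.0424 m³/s.
4.8 µg/L = 0.0048 mg/L.
By mass balance at complete mixing, C = (0.0424·4 + 0.551·0.0048) / (0.0424 + 0.551) = 0.1722/0.5934 = 0.2903 mg/L.

0.290 mg/L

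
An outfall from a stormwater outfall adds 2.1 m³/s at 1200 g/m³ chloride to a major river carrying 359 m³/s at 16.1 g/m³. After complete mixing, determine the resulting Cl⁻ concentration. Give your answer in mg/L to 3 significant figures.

23.0 mg/L

Flow-weighted mixing gives C = (2.1·1200 + 359·16.1) / (2.1 + 359) = 8300/361.1 = 22.99 mg/L.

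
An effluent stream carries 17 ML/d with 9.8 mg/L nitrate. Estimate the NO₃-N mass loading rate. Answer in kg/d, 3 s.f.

167 kg/d

17 ML/d = 0.1968 m³/s.
Mass flux = Q·C = 0.1968 m³/s × 9.8 g/m³ = 1.928 g/s.
= 1.928 g/s × 86.4 = 166.6 kg/d.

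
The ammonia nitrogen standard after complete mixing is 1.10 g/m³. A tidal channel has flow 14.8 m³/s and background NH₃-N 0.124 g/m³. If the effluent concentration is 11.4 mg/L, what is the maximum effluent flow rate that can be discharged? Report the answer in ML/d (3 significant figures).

121 ML/d

Mass balance at complete mixing: C_std·(Q_w + Q_r) = Q_w·C_e + Q_r·C_b.
Rearranging, Q_w = Q_r·(C_std − C_b)/(C_e − C_std) = 14.8·(1.1 − 0.124) / (11.4 − 1.1) = 1.402 m³/s.
= 121.2 ML/d.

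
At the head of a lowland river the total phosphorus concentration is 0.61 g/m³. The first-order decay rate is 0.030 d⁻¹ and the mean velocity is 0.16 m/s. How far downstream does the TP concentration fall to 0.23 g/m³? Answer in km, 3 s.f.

449 km

From C = C₀·e^(−kt), t = ln(C₀/C)/k = ln(0.61/0.23)/0.030 = 0.9754/0.030 = 32.51 d.
Distance = v·t = 0.16 m/s × 2.809e+06 s = 4.495e+05 m = 449.5 km.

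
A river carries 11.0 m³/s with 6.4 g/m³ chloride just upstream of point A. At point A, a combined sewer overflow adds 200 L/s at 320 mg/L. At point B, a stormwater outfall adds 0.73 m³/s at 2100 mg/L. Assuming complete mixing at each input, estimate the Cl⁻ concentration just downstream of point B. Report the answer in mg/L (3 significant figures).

140 mg/L

200 L/s = 0.2 m³/s.
After input A: C = (11·6.4 + 0.2·320) / 11.2 = 12 mg/L.
After input B: C = (11.2·12 + 0.73·2100) / 11.93 = 139.8 mg/L.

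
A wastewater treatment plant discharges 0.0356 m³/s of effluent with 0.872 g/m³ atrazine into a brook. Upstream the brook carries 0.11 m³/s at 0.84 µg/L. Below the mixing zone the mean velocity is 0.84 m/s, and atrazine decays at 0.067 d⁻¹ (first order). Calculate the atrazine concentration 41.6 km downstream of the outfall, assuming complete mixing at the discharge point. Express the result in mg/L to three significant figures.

0.206 mg/L

0.84 µg/L = 0.00084 mg/L.
After complete mixing, C₀ = (0.0356·0.872 + 0.11·0.00084) / 0.1456 = 0.2138 mg/L.
Travel time t = 4.16e+04 m / 0.84 m/s = 4.952e+04 s = 0.5732 d.
C = 0.2138·exp(−0.067·0.5732) = 0.2138·0.9623 = 0.2058 mg/L.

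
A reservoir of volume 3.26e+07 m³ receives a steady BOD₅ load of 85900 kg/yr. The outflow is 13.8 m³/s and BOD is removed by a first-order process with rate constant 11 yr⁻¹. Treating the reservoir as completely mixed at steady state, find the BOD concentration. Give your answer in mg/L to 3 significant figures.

Outflow Q = 13.8 m³/s × 3.156e+07 s/yr = 4.355e+08 m³/yr.
Steady-state CSTR mass balance: W = Q·C + k·V·C, so C = W/(Q + kV).
Q + kV = 4.355e+08 + 11·3.26e+07 = 7.941e+08 m³/yr.
C = 85900/7.941e+08 = 0.0001082 kg/m³ = 0.1082 mg/L.

0.108 mg/L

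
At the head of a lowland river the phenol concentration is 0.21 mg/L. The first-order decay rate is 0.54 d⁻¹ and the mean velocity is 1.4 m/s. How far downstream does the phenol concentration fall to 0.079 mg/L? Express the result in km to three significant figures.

From C = C₀·e^(−kt), t = ln(C₀/C)/k = ln(0.21/0.079)/0.54 = 0.9777/0.54 = 1.81 d.
Distance = v·t = 1.4 m/s × 1.564e+05 s = 2.19e+05 m = 219 km.

219 km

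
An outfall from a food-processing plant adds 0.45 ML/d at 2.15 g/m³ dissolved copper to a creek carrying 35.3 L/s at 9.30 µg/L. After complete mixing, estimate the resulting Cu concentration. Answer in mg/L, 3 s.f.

0.285 mg/L

0.45 ML/d = 0.005208 m³/s.
35.3 L/s = 0.0353 m³/s.
9.30 µg/L = 0.0093 mg/L.
By mass balance at complete mixing, C = (0.005208·2.15 + 0.0353·0.0093) / (0.005208 + 0.0353) = 0.01153/0.04051 = 0.2845 mg/L.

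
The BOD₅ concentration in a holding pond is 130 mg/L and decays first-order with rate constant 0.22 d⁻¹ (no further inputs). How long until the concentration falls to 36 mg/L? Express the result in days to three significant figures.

5.84 d

t = ln(C₀/C)/k = ln(130/36)/0.22 = 1.284/0.22 = 5.836 d.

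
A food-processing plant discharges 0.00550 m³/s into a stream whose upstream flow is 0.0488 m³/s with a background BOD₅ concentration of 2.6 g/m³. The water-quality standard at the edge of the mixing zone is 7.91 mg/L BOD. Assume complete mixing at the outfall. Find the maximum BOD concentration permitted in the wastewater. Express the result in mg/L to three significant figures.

55.0 mg/L

Mass balance: 7.91·0.0543 = 0.0055·Cₑ + 0.0488·2.6.
Cₑ = (0.4295 − 0.1269) / 0.0055 = 55.02 mg/L.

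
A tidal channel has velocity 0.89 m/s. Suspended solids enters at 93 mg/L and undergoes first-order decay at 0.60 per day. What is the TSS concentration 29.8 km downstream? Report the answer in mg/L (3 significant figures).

73.7 mg/L

Travel time t = 29.8 km / 0.89 m/s = 2.98e+04/0.89 = 3.348e+04 s = 0.3875 d.
First-order decay: C = 93·exp(−0.60·0.3875) = 93·0.7925 = 73.71 mg/L.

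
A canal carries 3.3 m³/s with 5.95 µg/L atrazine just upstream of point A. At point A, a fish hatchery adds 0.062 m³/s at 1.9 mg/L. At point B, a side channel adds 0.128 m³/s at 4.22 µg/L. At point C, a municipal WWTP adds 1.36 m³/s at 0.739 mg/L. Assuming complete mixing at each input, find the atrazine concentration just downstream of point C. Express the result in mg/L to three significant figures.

0.236 mg/L

5.95 µg/L = 0.00595 mg/L.
After input A: C = (3.3·0.00595 + 0.062·1.9) / 3.362 = 0.04088 mg/L.
4.22 µg/L = 0.00422 mg/L.
After input B: C = (3.362·0.04088 + 0.128·0.00422) / 3.49 = 0.03953 mg/L.
After input C: C = (3.49·0.03953 + 1.36·0.739) / 4.85 = 0.2357 mg/L.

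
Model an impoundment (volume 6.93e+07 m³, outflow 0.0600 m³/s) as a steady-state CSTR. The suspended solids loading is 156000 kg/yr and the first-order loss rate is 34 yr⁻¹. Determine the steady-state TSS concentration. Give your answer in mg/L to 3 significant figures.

Outflow Q = 0.0600 m³/s × 3.156e+07 s/yr = 1.893e+06 m³/yr.
Steady-state CSTR mass balance: W = Q·C + k·V·C, so C = W/(Q + kV).
Q + kV = 1.893e+06 + 34·6.93e+07 = 2.358e+09 m³/yr.
C = 156000/2.358e+09 = 6.616e-05 kg/m³ = 0.06616 mg/L.

0.0662 mg/L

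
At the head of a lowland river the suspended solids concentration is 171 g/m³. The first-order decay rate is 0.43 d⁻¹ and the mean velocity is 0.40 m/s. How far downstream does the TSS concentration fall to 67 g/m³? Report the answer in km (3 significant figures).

From C = C₀·e^(−kt), t = ln(C₀/C)/k = ln(171/67)/0.43 = 0.937/0.43 = 2.179 d.
Distance = v·t = 0.40 m/s × 1.883e+05 s = 7.531e+04 m = 75.31 km.

75.3 km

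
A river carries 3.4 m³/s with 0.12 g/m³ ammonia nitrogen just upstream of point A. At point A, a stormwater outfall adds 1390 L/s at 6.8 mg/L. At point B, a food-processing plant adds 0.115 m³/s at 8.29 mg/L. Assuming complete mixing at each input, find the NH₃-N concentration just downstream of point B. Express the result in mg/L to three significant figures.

1390 L/s = 1.39 m³/s.
After input A: C = (3.4·0.12 + 1.39·6.8) / 4.79 = 2.058 mg/L.
After input B: C = (4.79·2.058 + 0.115·8.29) / 4.905 = 2.205 mg/L.

2.20 mg/L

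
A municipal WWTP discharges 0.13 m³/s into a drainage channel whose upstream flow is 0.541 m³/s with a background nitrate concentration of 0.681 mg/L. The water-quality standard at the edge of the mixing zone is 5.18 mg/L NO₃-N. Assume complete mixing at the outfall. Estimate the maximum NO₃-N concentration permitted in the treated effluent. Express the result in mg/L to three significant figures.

Mass balance: 5.18·0.671 = 0.13·Cₑ + 0.541·0.681.
Cₑ = (3.476 − 0.3684) / 0.13 = 23.9 mg/L.

23.9 mg/L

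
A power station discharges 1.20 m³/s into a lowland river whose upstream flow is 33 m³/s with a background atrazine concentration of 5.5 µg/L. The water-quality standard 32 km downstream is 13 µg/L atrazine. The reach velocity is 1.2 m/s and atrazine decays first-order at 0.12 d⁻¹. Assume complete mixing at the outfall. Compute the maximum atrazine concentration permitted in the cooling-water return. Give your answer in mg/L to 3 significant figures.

5.5 µg/L = 0.0055 mg/L.
13 µg/L = 0.013 mg/L.
Travel time to the compliance point: t = 3.2e+04/1.2 = 2.667e+04 s = 0.3086 d; decay factor exp(−0.12·0.3086) = 0.9636.
So the concentration just after mixing may be at most 0.013/0.9636 = 0.01349 mg/L.
Mass balance: 0.01349·34.2 = 1.2·Cₑ + 33·0.0055.
Cₑ = (0.4614 − 0.1815) / 1.2 = 0.2332 mg/L.

0.233 mg/L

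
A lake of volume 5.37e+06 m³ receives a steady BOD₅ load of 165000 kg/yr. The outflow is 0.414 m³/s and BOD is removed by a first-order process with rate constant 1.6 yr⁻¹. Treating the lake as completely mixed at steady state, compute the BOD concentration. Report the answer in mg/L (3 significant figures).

Outflow Q = 0.414 m³/s × 3.156e+07 s/yr = 1.306e+07 m³/yr.
Steady-state CSTR mass balance: W = Q·C + k·V·C, so C = W/(Q + kV).
Q + kV = 1.306e+07 + 1.6·5.37e+06 = 2.166e+07 m³/yr.
C = 165000/2.166e+07 = 0.007619 kg/m³ = 7.619 mg/L.

7.62 mg/L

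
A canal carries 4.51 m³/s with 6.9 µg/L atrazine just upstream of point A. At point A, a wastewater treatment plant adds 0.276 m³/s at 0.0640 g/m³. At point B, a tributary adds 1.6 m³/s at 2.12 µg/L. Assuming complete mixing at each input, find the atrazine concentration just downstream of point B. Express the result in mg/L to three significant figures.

6.9 µg/L = 0.0069 mg/L.
After input A: C = (4.51·0.0069 + 0.276·0.064) / 4.786 = 0.01019 mg/L.
2.12 µg/L = 0.00212 mg/L.
After input B: C = (4.786·0.01019 + 1.6·0.00212) / 6.386 = 0.00817 mg/L.

0.00817 mg/L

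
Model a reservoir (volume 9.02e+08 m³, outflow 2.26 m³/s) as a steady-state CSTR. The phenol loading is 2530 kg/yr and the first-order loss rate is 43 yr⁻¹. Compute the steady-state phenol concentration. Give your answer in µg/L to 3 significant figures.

Outflow Q = 2.26 m³/s × 3.156e+07 s/yr = 7.132e+07 m³/yr.
Steady-state CSTR mass balance: W = Q·C + k·V·C, so C = W/(Q + kV).
Q + kV = 7.132e+07 + 43·9.02e+08 = 3.886e+10 m³/yr.
C = 2530/3.886e+10 = 6.511e-08 kg/m³ = 6.511e-05 mg/L = 0.06511 µg/L.

0.0651 µg/L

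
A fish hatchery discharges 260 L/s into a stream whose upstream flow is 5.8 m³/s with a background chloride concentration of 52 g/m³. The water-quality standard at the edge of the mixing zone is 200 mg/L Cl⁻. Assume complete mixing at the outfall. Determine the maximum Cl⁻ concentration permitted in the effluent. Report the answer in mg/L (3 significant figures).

260 L/s = 0.26 m³/s.
Mass balance: 200·6.06 = 0.26·Cₑ + 5.8·52.
Cₑ = (1212 − 301.6) / 0.26 = 3502 mg/L.

3500 mg/L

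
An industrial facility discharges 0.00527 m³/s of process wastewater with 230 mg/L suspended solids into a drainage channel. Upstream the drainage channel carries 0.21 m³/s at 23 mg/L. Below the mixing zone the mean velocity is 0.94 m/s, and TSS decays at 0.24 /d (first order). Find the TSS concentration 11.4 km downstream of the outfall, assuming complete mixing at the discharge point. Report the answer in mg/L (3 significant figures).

After complete mixing, C₀ = (0.00527·230 + 0.21·23) / 0.2153 = 28.07 mg/L.
Travel time t = 1.14e+04 m / 0.94 m/s = 1.213e+04 s = 0.1404 d.
C = 28.07·exp(−0.24·0.1404) = 28.07·0.9669 = 27.14 mg/L.

27.1 mg/L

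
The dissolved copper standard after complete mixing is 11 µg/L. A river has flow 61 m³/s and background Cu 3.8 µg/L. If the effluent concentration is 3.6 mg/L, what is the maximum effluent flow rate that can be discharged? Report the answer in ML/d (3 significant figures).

3.8 µg/L = 0.0038 mg/L.
11 µg/L = 0.011 mg/L.
Mass balance at complete mixing: C_std·(Q_w + Q_r) = Q_w·C_e + Q_r·C_b.
Rearranging, Q_w = Q_r·(C_std − C_b)/(C_e − C_std) = 61·(0.011 − 0.0038) / (3.6 − 0.011) = 0.1224 m³/s.
= 10.57 ML/d.

10.6 ML/d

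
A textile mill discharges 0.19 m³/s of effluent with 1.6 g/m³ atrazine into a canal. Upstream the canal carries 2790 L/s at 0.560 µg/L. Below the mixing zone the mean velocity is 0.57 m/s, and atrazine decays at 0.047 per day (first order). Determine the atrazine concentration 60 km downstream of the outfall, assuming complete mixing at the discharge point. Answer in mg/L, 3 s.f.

0.0968 mg/L

2790 L/s = 2.79 m³/s.
0.560 µg/L = 0.00056 mg/L.
After complete mixing, C₀ = (0.19·1.6 + 2.79·0.00056) / 2.98 = 0.1025 mg/L.
Travel time t = 6e+04 m / 0.57 m/s = 1.053e+05 s = 1.218 d.
C = 0.1025·exp(−0.047·1.218) = 0.1025·0.9443 = 0.09683 mg/L.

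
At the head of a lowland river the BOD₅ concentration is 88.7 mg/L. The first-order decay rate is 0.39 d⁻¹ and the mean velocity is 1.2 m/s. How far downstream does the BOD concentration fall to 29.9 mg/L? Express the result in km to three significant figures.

289 km

From C = C₀·e^(−kt), t = ln(C₀/C)/k = ln(88.7/29.9)/0.39 = 1.087/0.39 = 2.788 d.
Distance = v·t = 1.2 m/s × 2.409e+05 s = 2.891e+05 m = 289.1 km.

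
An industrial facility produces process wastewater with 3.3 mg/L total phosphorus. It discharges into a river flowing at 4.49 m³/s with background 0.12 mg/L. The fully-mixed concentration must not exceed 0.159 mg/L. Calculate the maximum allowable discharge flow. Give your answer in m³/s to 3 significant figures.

Mass balance at complete mixing: C_std·(Q_w + Q_r) = Q_w·C_e + Q_r·C_b.
Rearranging, Q_w = Q_r·(C_std − C_b)/(C_e − C_std) = 4.49·(0.159 − 0.12) / (3.3 − 0.159) = 0.05575 m³/s.

0.0557 m³/s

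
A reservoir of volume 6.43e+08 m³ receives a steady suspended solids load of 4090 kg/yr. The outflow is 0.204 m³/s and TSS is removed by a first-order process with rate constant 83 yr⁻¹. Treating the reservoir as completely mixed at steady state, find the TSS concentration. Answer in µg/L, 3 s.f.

Outflow Q = 0.204 m³/s × 3.156e+07 s/yr = 6.438e+06 m³/yr.
Steady-state CSTR mass balance: W = Q·C + k·V·C, so C = W/(Q + kV).
Q + kV = 6.438e+06 + 83·6.43e+08 = 5.338e+10 m³/yr.
C = 4090/5.338e+10 = 7.663e-08 kg/m³ = 7.663e-05 mg/L = 0.07663 µg/L.

0.0766 µg/L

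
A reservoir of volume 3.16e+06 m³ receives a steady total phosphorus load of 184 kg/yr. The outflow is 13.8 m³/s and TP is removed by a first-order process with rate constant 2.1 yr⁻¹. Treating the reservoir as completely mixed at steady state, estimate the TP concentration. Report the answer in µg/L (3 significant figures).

Outflow Q = 13.8 m³/s × 3.156e+07 s/yr = 4.355e+08 m³/yr.
Steady-state CSTR mass balance: W = Q·C + k·V·C, so C = W/(Q + kV).
Q + kV = 4.355e+08 + 2.1·3.16e+06 = 4.421e+08 m³/yr.
C = 184/4.421e+08 = 4.162e-07 kg/m³ = 0.0004162 mg/L = 0.4162 µg/L.

0.416 µg/L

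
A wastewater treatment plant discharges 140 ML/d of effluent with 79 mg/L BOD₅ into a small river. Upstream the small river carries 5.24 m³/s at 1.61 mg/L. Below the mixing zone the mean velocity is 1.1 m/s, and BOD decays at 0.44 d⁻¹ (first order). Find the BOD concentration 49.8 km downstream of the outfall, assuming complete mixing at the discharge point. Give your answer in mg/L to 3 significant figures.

15.8 mg/L

140 ML/d = 1.62 m³/s.
After complete mixing, C₀ = (1.62·79 + 5.24·1.61) / 6.86 = 19.89 mg/L.
Travel time t = 4.98e+04 m / 1.1 m/s = 4.527e+04 s = 0.524 d.
C = 19.89·exp(−0.44·0.524) = 19.89·0.7941 = 15.79 mg/L.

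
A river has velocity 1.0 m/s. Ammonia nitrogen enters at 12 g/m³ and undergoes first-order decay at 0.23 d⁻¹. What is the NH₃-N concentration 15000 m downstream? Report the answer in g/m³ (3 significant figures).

11.5 g/m³

Travel time t = 15000 m / 1.0 m/s = 1.5e+04/1.0 = 1.5e+04 s = 0.1736 d.
First-order decay: C = 12·exp(−0.23·0.1736) = 12·0.9609 = 11.53 g/m³.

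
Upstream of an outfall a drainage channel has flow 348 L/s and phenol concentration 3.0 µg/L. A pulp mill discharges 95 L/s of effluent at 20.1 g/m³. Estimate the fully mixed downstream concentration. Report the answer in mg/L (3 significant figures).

4.31 mg/L

95 L/s = 0.095 m³/s.
348 L/s = 0.348 m³/s.
3.0 µg/L = 0.003 mg/L.
Conservation of mass across the mixing zone: C = (0.095·20.1 + 0.348·0.003) / (0.095 + 0.348) = 1.911/0.443 = 4.313 mg/L.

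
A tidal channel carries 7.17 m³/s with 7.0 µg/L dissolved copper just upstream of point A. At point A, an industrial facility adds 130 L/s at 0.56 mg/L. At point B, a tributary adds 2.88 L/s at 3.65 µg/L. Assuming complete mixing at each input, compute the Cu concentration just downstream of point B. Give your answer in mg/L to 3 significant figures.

7.0 µg/L = 0.007 mg/L.
130 L/s = 0.13 m³/s.
After input A: C = (7.17·0.007 + 0.13·0.56) / 7.3 = 0.01685 mg/L.
2.88 L/s = 0.00288 m³/s.
3.65 µg/L = 0.00365 mg/L.
After input B: C = (7.3·0.01685 + 0.00288·0.00365) / 7.303 = 0.01684 mg/L.

0.0168 mg/L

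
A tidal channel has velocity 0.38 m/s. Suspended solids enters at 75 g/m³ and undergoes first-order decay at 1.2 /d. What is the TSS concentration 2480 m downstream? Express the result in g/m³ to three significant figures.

Travel time t = 2480 m / 0.38 m/s = 2480/0.38 = 6526 s = 0.07554 d.
First-order decay: C = 75·exp(−1.2·0.07554) = 75·0.9133 = 68.5 g/m³.

68.5 g/m³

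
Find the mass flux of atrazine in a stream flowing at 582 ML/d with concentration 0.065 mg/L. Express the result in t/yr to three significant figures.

582 ML/d = 6.736 m³/s.
Mass flux = Q·C = 6.736 m³/s × 0.065 g/m³ = 0.4378 g/s.
= 0.4378 g/s × 31.56 = 13.82 t/yr.

13.8 t/yr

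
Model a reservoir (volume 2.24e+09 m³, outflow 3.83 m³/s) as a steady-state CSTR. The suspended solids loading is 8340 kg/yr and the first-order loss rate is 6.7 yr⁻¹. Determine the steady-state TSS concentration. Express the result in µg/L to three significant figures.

0.551 µg/L

Outflow Q = 3.83 m³/s × 3.156e+07 s/yr = 1.209e+08 m³/yr.
Steady-state CSTR mass balance: W = Q·C + k·V·C, so C = W/(Q + kV).
Q + kV = 1.209e+08 + 6.7·2.24e+09 = 1.513e+10 m³/yr.
C = 8340/1.513e+10 = 5.513e-07 kg/m³ = 0.0005513 mg/L = 0.5513 µg/L.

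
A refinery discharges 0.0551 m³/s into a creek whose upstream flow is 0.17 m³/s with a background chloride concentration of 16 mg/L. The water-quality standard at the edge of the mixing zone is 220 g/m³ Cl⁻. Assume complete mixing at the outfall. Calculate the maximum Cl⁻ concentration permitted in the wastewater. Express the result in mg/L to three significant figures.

Mass balance: 220·0.2251 = 0.0551·Cₑ + 0.17·16.
Cₑ = (49.52 − 2.72) / 0.0551 = 849.4 mg/L.

849 mg/L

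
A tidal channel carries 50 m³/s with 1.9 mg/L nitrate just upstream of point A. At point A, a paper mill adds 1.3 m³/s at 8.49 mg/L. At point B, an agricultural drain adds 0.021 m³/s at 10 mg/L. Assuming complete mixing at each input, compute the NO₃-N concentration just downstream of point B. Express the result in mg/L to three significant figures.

2.07 mg/L

After input A: C = (50·1.9 + 1.3·8.49) / 51.3 = 2.067 mg/L.
After input B: C = (51.3·2.067 + 0.021·10) / 51.32 = 2.07 mg/L.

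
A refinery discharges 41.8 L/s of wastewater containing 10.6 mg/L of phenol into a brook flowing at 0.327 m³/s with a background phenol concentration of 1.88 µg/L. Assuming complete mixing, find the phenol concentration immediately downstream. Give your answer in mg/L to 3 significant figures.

1.20 mg/L

41.8 L/s = 0.0418 m³/s.
1.88 µg/L = 0.00188 mg/L.
By mass balance at complete mixing, C = (0.0418·10.6 + 0.327·0.00188) / (0.0418 + 0.327) = 0.4437/0.3688 = 1.203 mg/L.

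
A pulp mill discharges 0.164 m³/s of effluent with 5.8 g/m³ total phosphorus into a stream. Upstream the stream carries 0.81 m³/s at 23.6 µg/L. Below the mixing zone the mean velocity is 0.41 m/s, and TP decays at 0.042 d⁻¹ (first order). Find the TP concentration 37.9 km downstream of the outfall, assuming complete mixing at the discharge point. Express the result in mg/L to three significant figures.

23.6 µg/L = 0.0236 mg/L.
After complete mixing, C₀ = (0.164·5.8 + 0.81·0.0236) / 0.974 = 0.9962 mg/L.
Travel time t = 3.79e+04 m / 0.41 m/s = 9.244e+04 s = 1.07 d.
C = 0.9962·exp(−0.042·1.07) = 0.9962·0.9561 = 0.9524 mg/L.

0.952 mg/L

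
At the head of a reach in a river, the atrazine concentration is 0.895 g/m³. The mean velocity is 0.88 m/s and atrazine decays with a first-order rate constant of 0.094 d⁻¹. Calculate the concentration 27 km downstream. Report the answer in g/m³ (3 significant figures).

0.866 g/m³

Travel time t = 27 km / 0.88 m/s = 2.7e+04/0.88 = 3.068e+04 s = 0.3551 d.
First-order decay: C = 0.895·exp(−0.094·0.3551) = 0.895·0.9672 = 0.8656 g/m³.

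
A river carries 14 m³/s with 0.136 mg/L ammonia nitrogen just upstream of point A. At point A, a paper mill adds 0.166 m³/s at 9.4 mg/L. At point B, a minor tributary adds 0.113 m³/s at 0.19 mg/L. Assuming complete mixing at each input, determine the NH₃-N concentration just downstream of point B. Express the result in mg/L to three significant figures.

0.244 mg/L

After input A: C = (14·0.136 + 0.166·9.4) / 14.17 = 0.2446 mg/L.
After input B: C = (14.17·0.2446 + 0.113·0.19) / 14.28 = 0.2441 mg/L.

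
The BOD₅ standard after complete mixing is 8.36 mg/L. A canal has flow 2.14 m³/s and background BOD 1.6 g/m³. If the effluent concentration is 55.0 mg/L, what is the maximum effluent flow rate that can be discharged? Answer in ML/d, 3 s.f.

Mass balance at complete mixing: C_std·(Q_w + Q_r) = Q_w·C_e + Q_r·C_b.
Rearranging, Q_w = Q_r·(C_std − C_b)/(C_e − C_std) = 2.14·(8.36 − 1.6) / (55 − 8.36) = 0.3102 m³/s.
= 26.8 ML/d.

26.8 ML/d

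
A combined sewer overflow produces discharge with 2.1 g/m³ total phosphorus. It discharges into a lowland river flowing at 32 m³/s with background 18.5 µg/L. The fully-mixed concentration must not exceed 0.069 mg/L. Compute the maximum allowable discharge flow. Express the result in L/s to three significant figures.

18.5 µg/L = 0.0185 mg/L.
Mass balance at complete mixing: C_std·(Q_w + Q_r) = Q_w·C_e + Q_r·C_b.
Rearranging, Q_w = Q_r·(C_std − C_b)/(C_e − C_std) = 32·(0.069 − 0.0185) / (2.1 − 0.069) = 0.7957 m³/s.
= 795.7 L/s.

796 L/s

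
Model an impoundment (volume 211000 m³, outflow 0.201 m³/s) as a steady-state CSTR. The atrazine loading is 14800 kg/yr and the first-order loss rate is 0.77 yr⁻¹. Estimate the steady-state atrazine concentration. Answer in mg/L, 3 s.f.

Outflow Q = 0.201 m³/s × 3.156e+07 s/yr = 6.343e+06 m³/yr.
Steady-state CSTR mass balance: W = Q·C + k·V·C, so C = W/(Q + kV).
Q + kV = 6.343e+06 + 0.77·211000 = 6.506e+06 m³/yr.
C = 14800/6.506e+06 = 0.002275 kg/m³ = 2.275 mg/L.

2.27 mg/L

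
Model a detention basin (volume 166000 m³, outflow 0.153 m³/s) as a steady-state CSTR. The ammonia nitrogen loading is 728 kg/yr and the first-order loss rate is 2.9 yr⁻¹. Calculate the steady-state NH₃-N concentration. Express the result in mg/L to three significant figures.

0.137 mg/L

Outflow Q = 0.153 m³/s × 3.156e+07 s/yr = 4.828e+06 m³/yr.
Steady-state CSTR mass balance: W = Q·C + k·V·C, so C = W/(Q + kV).
Q + kV = 4.828e+06 + 2.9·166000 = 5.31e+06 m³/yr.
C = 728/5.31e+06 = 0.0001371 kg/m³ = 0.1371 mg/L.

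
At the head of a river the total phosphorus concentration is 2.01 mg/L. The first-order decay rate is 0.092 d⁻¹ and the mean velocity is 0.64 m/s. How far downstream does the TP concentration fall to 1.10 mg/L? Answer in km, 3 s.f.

362 km

From C = C₀·e^(−kt), t = ln(C₀/C)/k = ln(2.01/1.10)/0.092 = 0.6028/0.092 = 6.552 d.
Distance = v·t = 0.64 m/s × 5.661e+05 s = 3.623e+05 m = 362.3 km.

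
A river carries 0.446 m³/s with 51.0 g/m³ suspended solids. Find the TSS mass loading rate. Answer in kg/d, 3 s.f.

Mass flux = Q·C = 0.446 m³/s × 51 g/m³ = 22.75 g/s.
= 22.75 g/s × 86.4 = 1965 kg/d.

1970 kg/d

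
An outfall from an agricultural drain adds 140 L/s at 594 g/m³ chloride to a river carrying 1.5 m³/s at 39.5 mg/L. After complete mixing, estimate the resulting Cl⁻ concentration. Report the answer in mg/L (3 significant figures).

86.8 mg/L

140 L/s = 0.14 m³/s.
By mass balance at complete mixing, C = (0.14·594 + 1.5·39.5) / (0.14 + 1.5) = 142.4/1.64 = 86.84 mg/L.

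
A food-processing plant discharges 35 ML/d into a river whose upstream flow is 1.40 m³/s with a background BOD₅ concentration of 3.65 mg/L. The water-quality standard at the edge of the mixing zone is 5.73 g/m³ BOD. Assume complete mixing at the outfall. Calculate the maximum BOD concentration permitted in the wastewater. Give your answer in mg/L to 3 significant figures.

35 ML/d = 0.4051 m³/s.
Mass balance: 5.73·1.805 = 0.4051·Cₑ + 1.4·3.65.
Cₑ = (10.34 − 5.11) / 0.4051 = 12.92 mg/L.

12.9 mg/L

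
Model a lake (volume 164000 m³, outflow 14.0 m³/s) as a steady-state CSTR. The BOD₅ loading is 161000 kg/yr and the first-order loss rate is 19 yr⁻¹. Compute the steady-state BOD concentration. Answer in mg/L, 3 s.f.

Outflow Q = 14.0 m³/s × 3.156e+07 s/yr = 4.418e+08 m³/yr.
Steady-state CSTR mass balance: W = Q·C + k·V·C, so C = W/(Q + kV).
Q + kV = 4.418e+08 + 19·164000 = 4.449e+08 m³/yr.
C = 161000/4.449e+08 = 0.0003619 kg/m³ = 0.3619 mg/L.

0.362 mg/L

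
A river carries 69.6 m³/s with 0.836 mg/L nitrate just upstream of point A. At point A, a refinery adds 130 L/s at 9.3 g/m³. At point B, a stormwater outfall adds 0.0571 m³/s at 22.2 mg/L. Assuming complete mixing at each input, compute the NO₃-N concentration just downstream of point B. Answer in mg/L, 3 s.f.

0.869 mg/L

130 L/s = 0.13 m³/s.
After input A: C = (69.6·0.836 + 0.13·9.3) / 69.73 = 0.8518 mg/L.
After input B: C = (69.73·0.8518 + 0.0571·22.2) / 69.79 = 0.8692 mg/L.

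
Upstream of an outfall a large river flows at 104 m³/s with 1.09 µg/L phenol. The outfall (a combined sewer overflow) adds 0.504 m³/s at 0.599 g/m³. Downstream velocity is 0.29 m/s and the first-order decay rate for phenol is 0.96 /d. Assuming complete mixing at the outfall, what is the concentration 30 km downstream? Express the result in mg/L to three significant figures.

1.09 µg/L = 0.00109 mg/L.
After complete mixing, C₀ = (0.504·0.599 + 104·0.00109) / 104.5 = 0.003974 mg/L.
Travel time t = 3e+04 m / 0.29 m/s = 1.034e+05 s = 1.197 d.
C = 0.003974·exp(−0.96·1.197) = 0.003974·0.3168 = 0.001259 mg/L.

0.00126 mg/L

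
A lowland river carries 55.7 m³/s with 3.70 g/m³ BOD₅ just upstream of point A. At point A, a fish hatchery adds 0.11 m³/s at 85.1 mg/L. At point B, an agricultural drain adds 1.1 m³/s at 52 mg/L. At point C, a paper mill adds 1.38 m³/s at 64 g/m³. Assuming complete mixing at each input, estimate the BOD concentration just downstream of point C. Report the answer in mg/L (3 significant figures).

6.19 mg/L

After input A: C = (55.7·3.7 + 0.11·85.1) / 55.81 = 3.86 mg/L.
After input B: C = (55.81·3.86 + 1.1·52) / 56.91 = 4.791 mg/L.
After input C: C = (56.91·4.791 + 1.38·64) / 58.29 = 6.193 mg/L.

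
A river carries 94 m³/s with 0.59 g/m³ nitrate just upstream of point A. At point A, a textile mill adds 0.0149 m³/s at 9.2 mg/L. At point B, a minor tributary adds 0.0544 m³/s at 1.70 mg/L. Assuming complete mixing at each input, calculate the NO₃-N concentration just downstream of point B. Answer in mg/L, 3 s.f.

0.592 mg/L

After input A: C = (94·0.59 + 0.0149·9.2) / 94.01 = 0.5914 mg/L.
After input B: C = (94.01·0.5914 + 0.0544·1.7) / 94.07 = 0.592 mg/L.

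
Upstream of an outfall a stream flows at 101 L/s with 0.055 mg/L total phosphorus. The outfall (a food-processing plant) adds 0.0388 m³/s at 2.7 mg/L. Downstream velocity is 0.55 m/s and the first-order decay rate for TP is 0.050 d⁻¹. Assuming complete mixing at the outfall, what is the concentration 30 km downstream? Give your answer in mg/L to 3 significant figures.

101 L/s = 0.101 m³/s.
After complete mixing, C₀ = (0.0388·2.7 + 0.101·0.055) / 0.1398 = 0.7891 mg/L.
Travel time t = 3e+04 m / 0.55 m/s = 5.455e+04 s = 0.6313 d.
C = 0.7891·exp(−0.050·0.6313) = 0.7891·0.9689 = 0.7646 mg/L.

0.765 mg/L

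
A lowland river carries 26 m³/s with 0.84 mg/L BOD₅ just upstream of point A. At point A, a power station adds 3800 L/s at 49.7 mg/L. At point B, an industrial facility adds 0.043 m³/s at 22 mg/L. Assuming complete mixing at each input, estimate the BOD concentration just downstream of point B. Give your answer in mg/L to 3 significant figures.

3800 L/s = 3.8 m³/s.
After input A: C = (26·0.84 + 3.8·49.7) / 29.8 = 7.07 mg/L.
After input B: C = (29.8·7.07 + 0.043·22) / 29.84 = 7.092 mg/L.

7.09 mg/L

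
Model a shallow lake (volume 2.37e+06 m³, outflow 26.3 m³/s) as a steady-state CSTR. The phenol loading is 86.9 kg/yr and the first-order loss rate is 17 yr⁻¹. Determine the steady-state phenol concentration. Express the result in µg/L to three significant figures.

0.0999 µg/L

Outflow Q = 26.3 m³/s × 3.156e+07 s/yr = 8.3e+08 m³/yr.
Steady-state CSTR mass balance: W = Q·C + k·V·C, so C = W/(Q + kV).
Q + kV = 8.3e+08 + 17·2.37e+06 = 8.703e+08 m³/yr.
C = 86.9/8.703e+08 = 9.986e-08 kg/m³ = 9.986e-05 mg/L = 0.09986 µg/L.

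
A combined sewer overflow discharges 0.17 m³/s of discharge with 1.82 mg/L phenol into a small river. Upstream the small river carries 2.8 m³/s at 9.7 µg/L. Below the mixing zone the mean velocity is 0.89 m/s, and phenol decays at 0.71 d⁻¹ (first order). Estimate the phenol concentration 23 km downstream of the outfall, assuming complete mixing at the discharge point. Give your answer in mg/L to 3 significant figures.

0.0916 mg/L

9.7 µg/L = 0.0097 mg/L.
After complete mixing, C₀ = (0.17·1.82 + 2.8·0.0097) / 2.97 = 0.1133 mg/L.
Travel time t = 2.3e+04 m / 0.89 m/s = 2.584e+04 s = 0.2991 d.
C = 0.1133·exp(−0.71·0.2991) = 0.1133·0.8087 = 0.09164 mg/L.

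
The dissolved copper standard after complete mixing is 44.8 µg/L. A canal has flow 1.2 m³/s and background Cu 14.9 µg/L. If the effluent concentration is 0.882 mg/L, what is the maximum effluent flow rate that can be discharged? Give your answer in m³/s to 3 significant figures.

0.0429 m³/s

14.9 µg/L = 0.0149 mg/L.
44.8 µg/L = 0.0448 mg/L.
Mass balance at complete mixing: C_std·(Q_w + Q_r) = Q_w·C_e + Q_r·C_b.
Rearranging, Q_w = Q_r·(C_std − C_b)/(C_e − C_std) = 1.2·(0.0448 − 0.0149) / (0.882 − 0.0448) = 0.04286 m³/s.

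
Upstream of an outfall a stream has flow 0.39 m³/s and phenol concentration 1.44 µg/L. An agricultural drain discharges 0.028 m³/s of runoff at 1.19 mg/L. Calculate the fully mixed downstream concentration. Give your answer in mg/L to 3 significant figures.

1.44 µg/L = 0.00144 mg/L.
By mass balance at complete mixing, C = (0.028·1.19 + 0.39·0.00144) / (0.028 + 0.39) = 0.03388/0.418 = 0.08106 mg/L.

0.0811 mg/L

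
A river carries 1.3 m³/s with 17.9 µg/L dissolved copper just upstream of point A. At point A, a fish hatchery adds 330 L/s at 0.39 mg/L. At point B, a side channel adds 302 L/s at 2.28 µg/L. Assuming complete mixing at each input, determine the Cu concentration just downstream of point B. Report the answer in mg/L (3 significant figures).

0.0790 mg/L

17.9 µg/L = 0.0179 mg/L.
330 L/s = 0.33 m³/s.
After input A: C = (1.3·0.0179 + 0.33·0.39) / 1.63 = 0.09323 mg/L.
302 L/s = 0.302 m³/s.
2.28 µg/L = 0.00228 mg/L.
After input B: C = (1.63·0.09323 + 0.302·0.00228) / 1.932 = 0.07902 mg/L.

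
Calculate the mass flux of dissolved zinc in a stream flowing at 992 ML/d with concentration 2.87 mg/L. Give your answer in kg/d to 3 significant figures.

2850 kg/d

992 ML/d = 11.48 m³/s.
Mass flux = Q·C = 11.48 m³/s × 2.87 g/m³ = 32.95 g/s.
= 32.95 g/s × 86.4 = 2847 kg/d.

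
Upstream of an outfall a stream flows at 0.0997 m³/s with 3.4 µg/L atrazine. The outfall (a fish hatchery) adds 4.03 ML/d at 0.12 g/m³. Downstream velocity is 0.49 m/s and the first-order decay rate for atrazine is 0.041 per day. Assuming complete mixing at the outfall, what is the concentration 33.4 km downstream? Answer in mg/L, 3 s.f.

0.0393 mg/L

4.03 ML/d = 0.04664 m³/s.
3.4 µg/L = 0.0034 mg/L.
After complete mixing, C₀ = (0.04664·0.12 + 0.0997·0.0034) / 0.1463 = 0.04056 mg/L.
Travel time t = 3.34e+04 m / 0.49 m/s = 6.816e+04 s = 0.7889 d.
C = 0.04056·exp(−0.041·0.7889) = 0.04056·0.9682 = 0.03927 mg/L.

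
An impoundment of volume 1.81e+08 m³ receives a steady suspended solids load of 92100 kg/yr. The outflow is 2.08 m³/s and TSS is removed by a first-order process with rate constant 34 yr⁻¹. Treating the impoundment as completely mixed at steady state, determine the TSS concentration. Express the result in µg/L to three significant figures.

Outflow Q = 2.08 m³/s × 3.156e+07 s/yr = 6.564e+07 m³/yr.
Steady-state CSTR mass balance: W = Q·C + k·V·C, so C = W/(Q + kV).
Q + kV = 6.564e+07 + 34·1.81e+08 = 6.22e+09 m³/yr.
C = 92100/6.22e+09 = 1.481e-05 kg/m³ = 0.01481 mg/L = 14.81 µg/L.

14.8 µg/L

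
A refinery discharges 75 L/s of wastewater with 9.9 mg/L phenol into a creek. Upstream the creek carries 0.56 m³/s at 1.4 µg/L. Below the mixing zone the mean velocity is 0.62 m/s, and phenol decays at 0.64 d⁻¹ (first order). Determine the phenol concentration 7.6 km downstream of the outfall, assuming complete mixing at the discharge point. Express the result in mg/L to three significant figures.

1.07 mg/L

75 L/s = 0.075 m³/s.
1.4 µg/L = 0.0014 mg/L.
After complete mixing, C₀ = (0.075·9.9 + 0.56·0.0014) / 0.635 = 1.171 mg/L.
Travel time t = 7600 m / 0.62 m/s = 1.226e+04 s = 0.1419 d.
C = 1.171·exp(−0.64·0.1419) = 1.171·0.9132 = 1.069 mg/L.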